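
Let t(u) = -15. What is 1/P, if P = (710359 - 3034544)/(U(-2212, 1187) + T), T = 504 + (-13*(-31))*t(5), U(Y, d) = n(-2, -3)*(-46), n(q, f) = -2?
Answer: 5449/2324185 ≈ 0.0023445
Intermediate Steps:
U(Y, d) = 92 (U(Y, d) = -2*(-46) = 92)
T = -5541 (T = 504 - 13*(-31)*(-15) = 504 + 403*(-15) = 504 - 6045 = -5541)
P = 2324185/5449 (P = (710359 - 3034544)/(92 - 5541) = -2324185/(-5449) = -2324185*(-1/5449) = 2324185/5449 ≈ 426.53)
1/P = 1/(2324185/5449) = 5449/2324185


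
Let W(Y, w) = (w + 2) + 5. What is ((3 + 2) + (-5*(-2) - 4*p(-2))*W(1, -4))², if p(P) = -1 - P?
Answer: 529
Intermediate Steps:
W(Y, w) = 7 + w (W(Y, w) = (2 + w) + 5 = 7 + w)
((3 + 2) + (-5*(-2) - 4*p(-2))*W(1, -4))² = ((3 + 2) + (-5*(-2) - 4*(-1 - 1*(-2)))*(7 - 4))² = (5 + (10 - 4*(-1 + 2))*3)² = (5 + (10 - 4*1)*3)² = (5 + (10 - 4)*3)² = (5 + 6*3)² = (5 + 18)² = 23² = 529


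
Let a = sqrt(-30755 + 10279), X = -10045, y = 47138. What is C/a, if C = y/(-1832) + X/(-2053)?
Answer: 39185937*I*sqrt(5119)/19253050424 ≈ 0.14562*I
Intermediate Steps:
a = 2*I*sqrt(5119) (a = sqrt(-20476) = 2*I*sqrt(5119) ≈ 143.09*I)
C = -39185937/1880548 (C = 47138/(-1832) - 10045/(-2053) = 47138*(-1/1832) - 10045*(-1/2053) = -23569/916 + 10045/2053 = -39185937/1880548 ≈ -20.838)
C/a = -39185937*(-I*sqrt(5119)/10238)/1880548 = -(-39185937)*I*sqrt(5119)/19253050424 = 39185937*I*sqrt(5119)/19253050424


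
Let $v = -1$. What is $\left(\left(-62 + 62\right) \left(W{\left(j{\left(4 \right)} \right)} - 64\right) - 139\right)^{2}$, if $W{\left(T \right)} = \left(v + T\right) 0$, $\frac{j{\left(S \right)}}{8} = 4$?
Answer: $19321$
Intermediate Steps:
$j{\left(S \right)} = 32$ ($j{\left(S \right)} = 8 \cdot 4 = 32$)
$W{\left(T \right)} = 0$ ($W{\left(T \right)} = \left(-1 + T\right) 0 = 0$)
$\left(\left(-62 + 62\right) \left(W{\left(j{\left(4 \right)} \right)} - 64\right) - 139\right)^{2} = \left(\left(-62 + 62\right) \left(0 - 64\right) - 139\right)^{2} = \left(0 \left(-64\right) - 139\right)^{2} = \left(0 - 139\right)^{2} = \left(-139\right)^{2} = 19321$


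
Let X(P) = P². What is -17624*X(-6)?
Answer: -634464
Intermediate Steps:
-17624*X(-6) = -17624*(-6)² = -17624*36 = -634464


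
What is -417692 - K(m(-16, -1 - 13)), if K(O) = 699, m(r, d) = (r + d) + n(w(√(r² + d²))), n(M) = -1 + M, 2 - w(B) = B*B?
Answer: -418391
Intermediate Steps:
w(B) = 2 - B² (w(B) = 2 - B*B = 2 - B²)
m(r, d) = 1 + d + r - d² - r² (m(r, d) = (r + d) + (-1 + (2 - (√(r² + d²))²)) = (d + r) + (-1 + (2 - (√(d² + r²))²)) = (d + r) + (-1 + (2 - (d² + r²))) = (d + r) + (-1 + (2 + (-d² - r²))) = (d + r) + (-1 + (2 - d² - r²)) = (d + r) + (1 - d² - r²) = 1 + d + r - d² - r²)
-417692 - K(m(-16, -1 - 13)) = -417692 - 1*699 = -417692 - 699 = -418391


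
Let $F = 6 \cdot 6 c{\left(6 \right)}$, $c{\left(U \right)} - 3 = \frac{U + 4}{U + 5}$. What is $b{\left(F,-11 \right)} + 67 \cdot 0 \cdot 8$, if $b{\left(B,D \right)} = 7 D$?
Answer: $-77$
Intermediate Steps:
$c{\left(U \right)} = 3 + \frac{4 + U}{5 + U}$ ($c{\left(U \right)} = 3 + \frac{U + 4}{U + 5} = 3 + \frac{4 + U}{5 + U}$)
$F = \frac{1548}{11}$ ($F = 6 \cdot 6 \frac{19 + 4 \cdot 6}{5 + 6} = 36 \frac{19 + 24}{11} = 36 \cdot \frac{1}{11} \cdot 43 = 36 \cdot \frac{43}{11} = \frac{1548}{11} \approx 140.73$)
$b{\left(F,-11 \right)} + 67 \cdot 0 \cdot 8 = 7 \left(-11\right) + 67 \cdot 0 \cdot 8 = -77 + 67 \cdot 0 = -77 + 0 = -77$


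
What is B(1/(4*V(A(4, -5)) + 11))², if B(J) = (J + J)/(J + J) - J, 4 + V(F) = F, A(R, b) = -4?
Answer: 484/441 ≈ 1.0975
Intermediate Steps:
V(F) = -4 + F
B(J) = 1 - J (B(J) = (2*J)/((2*J)) - J = (2*J)*(1/(2*J)) - J = 1 - J)
B(1/(4*V(A(4, -5)) + 11))² = (1 - 1/(4*(-4 - 4) + 11))² = (1 - 1/(4*(-8) + 11))² = (1 - 1/(-32 + 11))² = (1 - 1/(-21))² = (1 - 1*(-1/21))² = (1 + 1/21)² = (22/21)² = 484/441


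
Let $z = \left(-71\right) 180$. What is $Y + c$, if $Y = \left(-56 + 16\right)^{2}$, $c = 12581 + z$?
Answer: $1401$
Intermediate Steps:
$z = -12780$
$c = -199$ ($c = 12581 - 12780 = -199$)
$Y = 1600$ ($Y = \left(-40\right)^{2} = 1600$)
$Y + c = 1600 - 199 = 1401$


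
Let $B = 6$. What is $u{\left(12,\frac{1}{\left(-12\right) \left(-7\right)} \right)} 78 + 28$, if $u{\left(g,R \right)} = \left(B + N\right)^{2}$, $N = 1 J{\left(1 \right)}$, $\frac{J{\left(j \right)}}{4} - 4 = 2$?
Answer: $70228$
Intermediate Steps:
$J{\left(j \right)} = 24$ ($J{\left(j \right)} = 16 + 4 \cdot 2 = 16 + 8 = 24$)
$N = 24$ ($N = 1 \cdot 24 = 24$)
$u{\left(g,R \right)} = 900$ ($u{\left(g,R \right)} = \left(6 + 24\right)^{2} = 30^{2} = 900$)
$u{\left(12,\frac{1}{\left(-12\right) \left(-7\right)} \right)} 78 + 28 = 900 \cdot 78 + 28 = 70200 + 28 = 70228$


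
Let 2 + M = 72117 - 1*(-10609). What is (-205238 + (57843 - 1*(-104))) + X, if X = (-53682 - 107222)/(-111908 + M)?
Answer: -537297455/3648 ≈ -1.4729e+5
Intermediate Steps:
M = 82724 (M = -2 + (72117 - 1*(-10609)) = -2 + (72117 + 10609) = -2 + 82726 = 82724)
X = 20113/3648 (X = (-53682 - 107222)/(-111908 + 82724) = -160904/(-29184) = -160904*(-1/29184) = 20113/3648 ≈ 5.5134)
(-205238 + (57843 - 1*(-104))) + X = (-205238 + (57843 - 1*(-104))) + 20113/3648 = (-205238 + (57843 + 104)) + 20113/3648 = (-205238 + 57947) + 20113/3648 = -147291 + 20113/3648 = -537297455/3648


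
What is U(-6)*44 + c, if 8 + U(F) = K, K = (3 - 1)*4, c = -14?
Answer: -14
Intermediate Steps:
K = 8 (K = 2*4 = 8)
U(F) = 0 (U(F) = -8 + 8 = 0)
U(-6)*44 + c = 0*44 - 14 = 0 - 14 = -14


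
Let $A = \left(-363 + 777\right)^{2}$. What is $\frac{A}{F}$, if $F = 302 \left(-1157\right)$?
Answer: $- \frac{85698}{174707} \approx -0.49052$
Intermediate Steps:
$F = -349414$
$A = 171396$ ($A = 414^{2} = 171396$)
$\frac{A}{F} = \frac{171396}{-349414} = 171396 \left(- \frac{1}{349414}\right) = - \frac{85698}{174707}$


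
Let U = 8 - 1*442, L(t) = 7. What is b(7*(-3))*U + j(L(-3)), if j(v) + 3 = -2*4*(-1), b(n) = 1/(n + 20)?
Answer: 439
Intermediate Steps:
b(n) = 1/(20 + n)
j(v) = 5 (j(v) = -3 - 2*4*(-1) = -3 - 8*(-1) = -3 + 8 = 5)
U = -434 (U = 8 - 442 = -434)
b(7*(-3))*U + j(L(-3)) = -434/(20 + 7*(-3)) + 5 = -434/(20 - 21) + 5 = -434/(-1) + 5 = -1*(-434) + 5 = 434 + 5 = 439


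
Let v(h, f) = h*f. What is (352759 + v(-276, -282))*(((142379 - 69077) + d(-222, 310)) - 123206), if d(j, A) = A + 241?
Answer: -21250957623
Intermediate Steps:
d(j, A) = 241 + A
v(h, f) = f*h
(352759 + v(-276, -282))*(((142379 - 69077) + d(-222, 310)) - 123206) = (352759 - 282*(-276))*(((142379 - 69077) + (241 + 310)) - 123206) = (352759 + 77832)*((73302 + 551) - 123206) = 430591*(73853 - 123206) = 430591*(-49353) = -21250957623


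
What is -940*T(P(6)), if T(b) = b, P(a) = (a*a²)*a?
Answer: -1218240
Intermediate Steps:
P(a) = a⁴ (P(a) = a³*a = a⁴)
-940*T(P(6)) = -940*6⁴ = -940*1296 = -1218240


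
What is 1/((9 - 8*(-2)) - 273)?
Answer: -1/248 ≈ -0.0040323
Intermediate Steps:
1/((9 - 8*(-2)) - 273) = 1/((9 + 16) - 273) = 1/(25 - 273) = 1/(-248) = -1/248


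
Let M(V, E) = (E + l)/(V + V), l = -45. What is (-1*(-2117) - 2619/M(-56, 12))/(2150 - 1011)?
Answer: -74489/12529 ≈ -5.9453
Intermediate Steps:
M(V, E) = (-45 + E)/(2*V) (M(V, E) = (E - 45)/(V + V) = (-45 + E)/((2*V)) = (-45 + E)*(1/(2*V)) = (-45 + E)/(2*V))
(-1*(-2117) - 2619/M(-56, 12))/(2150 - 1011) = (-1*(-2117) - 2619*(-112/(-45 + 12)))/(2150 - 1011) = (2117 - 2619/((½)*(-1/56)*(-33)))/1139 = (2117 - 2619/33/112)*(1/1139) = (2117 - 2619*112/33)*(1/1139) = (2117 - 97776/11)*(1/1139) = -74489/11*1/1139 = -74489/12529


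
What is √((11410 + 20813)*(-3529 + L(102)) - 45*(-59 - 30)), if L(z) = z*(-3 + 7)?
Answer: I*√100563978 ≈ 10028.0*I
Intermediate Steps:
L(z) = 4*z (L(z) = z*4 = 4*z)
√((11410 + 20813)*(-3529 + L(102)) - 45*(-59 - 30)) = √((11410 + 20813)*(-3529 + 4*102) - 45*(-59 - 30)) = √(32223*(-3529 + 408) - 45*(-89)) = √(32223*(-3121) + 4005) = √(-100567983 + 4005) = √(-100563978) = I*√100563978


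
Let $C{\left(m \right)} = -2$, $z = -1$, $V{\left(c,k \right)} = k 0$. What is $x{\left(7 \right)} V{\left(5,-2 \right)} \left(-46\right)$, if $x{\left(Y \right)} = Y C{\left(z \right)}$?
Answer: $0$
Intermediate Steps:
$V{\left(c,k \right)} = 0$
$x{\left(Y \right)} = - 2 Y$ ($x{\left(Y \right)} = Y \left(-2\right) = - 2 Y$)
$x{\left(7 \right)} V{\left(5,-2 \right)} \left(-46\right) = \left(-2\right) 7 \cdot 0 \left(-46\right) = \left(-14\right) 0 \left(-46\right) = 0 \left(-46\right) = 0$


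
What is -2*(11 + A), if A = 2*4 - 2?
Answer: -34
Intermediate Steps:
A = 6 (A = 8 - 2 = 6)
-2*(11 + A) = -2*(11 + 6) = -2*17 = -34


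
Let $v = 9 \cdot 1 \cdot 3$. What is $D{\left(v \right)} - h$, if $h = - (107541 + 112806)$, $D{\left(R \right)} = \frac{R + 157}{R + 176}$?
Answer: $\frac{44730625}{203} \approx 2.2035 \cdot 10^{5}$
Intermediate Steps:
$v = 27$ ($v = 9 \cdot 3 = 27$)
$D{\left(R \right)} = \frac{157 + R}{176 + R}$
$h = -220347$ ($h = \left(-1\right) 220347 = -220347$)
$D{\left(v \right)} - h = \frac{157 + 27}{176 + 27} - -220347 = \frac{1}{203} \cdot 184 + 220347 = \frac{184}{203} + 220347 = \frac{44730625}{203}$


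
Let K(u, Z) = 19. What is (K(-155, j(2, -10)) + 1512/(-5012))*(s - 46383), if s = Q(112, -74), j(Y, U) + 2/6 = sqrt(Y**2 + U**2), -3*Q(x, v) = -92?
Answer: -465423779/537 ≈ -8.6671e+5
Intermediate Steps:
Q(x, v) = 92/3 (Q(x, v) = -1/3*(-92) = 92/3)
j(Y, U) = -1/3 + sqrt(U**2 + Y**2) (j(Y, U) = -1/3 + sqrt(Y**2 + U**2) = -1/3 + sqrt(U**2 + Y**2))
s = 92/3 ≈ 30.667
(K(-155, j(2, -10)) + 1512/(-5012))*(s - 46383) = (19 + 1512/(-5012))*(92/3 - 46383) = (19 + 1512*(-1/5012))*(-139057/3) = (19 - 54/179)*(-139057/3) = (3347/179)*(-139057/3) = -465423779/537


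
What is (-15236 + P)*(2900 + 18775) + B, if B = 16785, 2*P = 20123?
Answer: -224281005/2 ≈ -1.1214e+8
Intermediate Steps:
P = 20123/2 (P = (½)*20123 = 20123/2 ≈ 10062.)
(-15236 + P)*(2900 + 18775) + B = (-15236 + 20123/2)*(2900 + 18775) + 16785 = -10349/2*21675 + 16785 = -224314575/2 + 16785 = -224281005/2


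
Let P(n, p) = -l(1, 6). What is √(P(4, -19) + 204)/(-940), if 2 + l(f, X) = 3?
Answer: -√203/940 ≈ -0.015157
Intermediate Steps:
l(f, X) = 1 (l(f, X) = -2 + 3 = 1)
P(n, p) = -1 (P(n, p) = -1*1 = -1)
√(P(4, -19) + 204)/(-940) = √(-1 + 204)/(-940) = √203*(-1/940) = -√203/940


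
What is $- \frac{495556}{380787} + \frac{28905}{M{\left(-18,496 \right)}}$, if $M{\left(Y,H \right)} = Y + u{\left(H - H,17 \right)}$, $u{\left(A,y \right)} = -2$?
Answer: $- \frac{2203311871}{1523148} \approx -1446.6$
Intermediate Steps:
$M{\left(Y,H \right)} = -2 + Y$ ($M{\left(Y,H \right)} = Y - 2 = -2 + Y$)
$- \frac{495556}{380787} + \frac{28905}{M{\left(-18,496 \right)}} = - \frac{495556}{380787} + \frac{28905}{-2 - 18} = \left(-495556\right) \frac{1}{380787} + \frac{28905}{-20} = - \frac{495556}{380787} + 28905 \left(- \frac{1}{20}\right) = - \frac{495556}{380787} - \frac{5781}{4} = - \frac{2203311871}{1523148}$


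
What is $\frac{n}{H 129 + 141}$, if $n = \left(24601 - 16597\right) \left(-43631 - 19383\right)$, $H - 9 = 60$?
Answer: $- \frac{84060676}{1507} \approx -55780.0$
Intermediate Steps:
$H = 69$ ($H = 9 + 60 = 69$)
$n = -504364056$ ($n = 8004 \left(-63014\right) = -504364056$)
$\frac{n}{H 129 + 141} = - \frac{504364056}{69 \cdot 129 + 141} = - \frac{504364056}{8901 + 141} = - \frac{504364056}{9042} = \left(-504364056\right) \frac{1}{9042} = - \frac{84060676}{1507}$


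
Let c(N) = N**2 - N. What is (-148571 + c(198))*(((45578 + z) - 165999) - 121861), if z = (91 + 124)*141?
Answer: 23224164355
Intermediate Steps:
z = 30315 (z = 215*141 = 30315)
(-148571 + c(198))*(((45578 + z) - 165999) - 121861) = (-148571 + 198*(-1 + 198))*(((45578 + 30315) - 165999) - 121861) = (-148571 + 198*197)*((75893 - 165999) - 121861) = (-148571 + 39006)*(-90106 - 121861) = -109565*(-211967) = 23224164355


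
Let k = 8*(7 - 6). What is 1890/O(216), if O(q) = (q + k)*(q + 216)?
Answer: 5/256 ≈ 0.019531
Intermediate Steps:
k = 8 (k = 8*1 = 8)
O(q) = (8 + q)*(216 + q) (O(q) = (q + 8)*(q + 216) = (8 + q)*(216 + q))
1890/O(216) = 1890/(1728 + 216² + 224*216) = 1890/(1728 + 46656 + 48384) = 1890/96768 = 1890*(1/96768) = 5/256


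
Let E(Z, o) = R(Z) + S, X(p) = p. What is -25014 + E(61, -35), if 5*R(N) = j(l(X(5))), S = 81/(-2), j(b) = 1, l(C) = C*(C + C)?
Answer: -250543/10 ≈ -25054.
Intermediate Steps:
l(C) = 2*C² (l(C) = C*(2*C) = 2*C²)
S = -81/2 (S = 81*(-½) = -81/2 ≈ -40.500)
R(N) = ⅕ (R(N) = (⅕)*1 = ⅕)
E(Z, o) = -403/10 (E(Z, o) = ⅕ - 81/2 = -403/10)
-25014 + E(61, -35) = -25014 - 403/10 = -250543/10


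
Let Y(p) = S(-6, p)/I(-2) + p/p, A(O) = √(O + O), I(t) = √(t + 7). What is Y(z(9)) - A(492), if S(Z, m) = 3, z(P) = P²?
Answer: 1 - 2*√246 + 3*√5/5 ≈ -29.027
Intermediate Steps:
I(t) = √(7 + t)
A(O) = √2*√O (A(O) = √(2*O) = √2*√O)
Y(p) = 1 + 3*√5/5 (Y(p) = 3/(√(7 - 2)) + p/p = 3/(√5) + 1 = 3*(√5/5) + 1 = 3*√5/5 + 1 = 1 + 3*√5/5)
Y(z(9)) - A(492) = (1 + 3*√5/5) - √2*√492 = (1 + 3*√5/5) - √2*2*√123 = (1 + 3*√5/5) - 2*√246 = 1 - 2*√246 + 3*√5/5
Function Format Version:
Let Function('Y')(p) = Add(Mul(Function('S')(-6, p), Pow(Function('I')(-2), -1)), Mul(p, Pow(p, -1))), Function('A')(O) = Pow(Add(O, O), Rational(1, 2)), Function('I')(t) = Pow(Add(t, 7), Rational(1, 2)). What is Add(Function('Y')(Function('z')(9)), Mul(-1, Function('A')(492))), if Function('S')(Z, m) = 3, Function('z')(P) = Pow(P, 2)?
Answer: Add(1, Mul(-2, Pow(246, Rational(1, 2))), Mul(Rational(3, 5), Pow(5, Rational(1, 2)))) ≈ -29.027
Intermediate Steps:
Function('I')(t) = Pow(Add(7, t), Rational(1, 2))
Function('A')(O) = Mul(Pow(2, Rational(1, 2)), Pow(O, Rational(1, 2))) (Function('A')(O) = Pow(Mul(2, O), Rational(1, 2)) = Mul(Pow(2, Rational(1, 2)), Pow(O, Rational(1, 2))))
Function('Y')(p) = Add(1, Mul(Rational(3, 5), Pow(5, Rational(1, 2)))) (Function('Y')(p) = Add(Mul(3, Pow(Pow(Add(7, -2), Rational(1, 2)), -1)), Mul(p, Pow(p, -1))) = Add(Mul(3, Pow(Pow(5, Rational(1, 2)), -1)), 1) = Add(Mul(3, Mul(Rational(1, 5), Pow(5, Rational(1, 2)))), 1) = Add(Mul(Rational(3, 5), Pow(5, Rational(1, 2))), 1) = Add(1, Mul(Rational(3, 5), Pow(5, Rational(1, 2)))))
Add(Function('Y')(Function('z')(9)), Mul(-1, Function('A')(492))) = Add(Add(1, Mul(Rational(3, 5), Pow(5, Rational(1, 2)))), Mul(-1, Mul(Pow(2, Rational(1, 2)), Pow(492, Rational(1, 2))))) = Add(Add(1, Mul(Rational(3, 5), Pow(5, Rational(1, 2)))), Mul(-1, Mul(Pow(2, Rational(1, 2)), Mul(2, Pow(123, Rational(1, 2)))))) = Add(Add(1, Mul(Rational(3, 5), Pow(5, Rational(1, 2)))), Mul(-1, Mul(2, Pow(246, Rational(1, 2))))) = Add(Add(1, Mul(Rational(3, 5), Pow(5, Rational(1, 2)))), Mul(-2, Pow(246, Rational(1, 2)))) = Add(1, Mul(-2, Pow(246, Rational(1, 2))), Mul(Rational(3, 5), Pow(5, Rational(1, 2))))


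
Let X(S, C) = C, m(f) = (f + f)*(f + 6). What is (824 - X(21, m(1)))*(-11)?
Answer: -8910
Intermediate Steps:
m(f) = 2*f*(6 + f) (m(f) = (2*f)*(6 + f) = 2*f*(6 + f))
(824 - X(21, m(1)))*(-11) = (824 - 2*(6 + 1))*(-11) = (824 - 2*7)*(-11) = (824 - 1*14)*(-11) = (824 - 14)*(-11) = 810*(-11) = -8910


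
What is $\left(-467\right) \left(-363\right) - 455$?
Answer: $169066$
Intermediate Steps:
$\left(-467\right) \left(-363\right) - 455 = 169521 - 455 = 169066$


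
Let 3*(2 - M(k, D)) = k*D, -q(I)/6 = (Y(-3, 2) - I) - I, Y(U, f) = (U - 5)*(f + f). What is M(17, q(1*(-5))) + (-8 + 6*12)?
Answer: -682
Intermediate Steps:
Y(U, f) = 2*f*(-5 + U) (Y(U, f) = (-5 + U)*(2*f) = 2*f*(-5 + U))
q(I) = 192 + 12*I (q(I) = -6*((2*2*(-5 - 3) - I) - I) = -6*((2*2*(-8) - I) - I) = -6*((-32 - I) - I) = -6*(-32 - 2*I) = 192 + 12*I)
M(k, D) = 2 - D*k/3 (M(k, D) = 2 - k*D/3 = 2 - D*k/3)
M(17, q(1*(-5))) + (-8 + 6*12) = (2 - 1/3*(192 + 12*(1*(-5)))*17) + (-8 + 6*12) = (2 - 1/3*(192 + 12*(-5))*17) + (-8 + 72) = (2 - 1/3*(192 - 60)*17) + 64 = (2 - 1/3*132*17) + 64 = (2 - 748) + 64 = -746 + 64 = -682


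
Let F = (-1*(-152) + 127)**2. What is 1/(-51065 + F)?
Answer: 1/26776 ≈ 3.7347e-5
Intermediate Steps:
F = 77841 (F = (152 + 127)**2 = 279**2 = 77841)
1/(-51065 + F) = 1/(-51065 + 77841) = 1/26776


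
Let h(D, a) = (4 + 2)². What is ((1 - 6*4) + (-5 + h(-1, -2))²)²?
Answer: 879844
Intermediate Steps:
h(D, a) = 36 (h(D, a) = 6² = 36)
((1 - 6*4) + (-5 + h(-1, -2))²)² = ((1 - 6*4) + (-5 + 36)²)² = ((1 - 24) + 31²)² = (-23 + 961)² = 938² = 879844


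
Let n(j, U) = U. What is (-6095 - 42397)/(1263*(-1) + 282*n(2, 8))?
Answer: -16164/331 ≈ -48.834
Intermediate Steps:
(-6095 - 42397)/(1263*(-1) + 282*n(2, 8)) = (-6095 - 42397)/(1263*(-1) + 282*8) = -48492/(-1263 + 2256) = -48492/993 = -48492*1/993 = -16164/331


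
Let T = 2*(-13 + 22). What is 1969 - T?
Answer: 1951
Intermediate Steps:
T = 18 (T = 2*9 = 18)
1969 - T = 1969 - 1*18 = 1969 - 18 = 1951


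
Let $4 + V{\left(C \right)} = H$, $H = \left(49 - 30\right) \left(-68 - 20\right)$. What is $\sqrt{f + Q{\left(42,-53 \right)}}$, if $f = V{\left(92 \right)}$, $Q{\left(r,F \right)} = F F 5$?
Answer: $\sqrt{12369} \approx 111.22$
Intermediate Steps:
$H = -1672$ ($H = 19 \left(-68 + \left(-21 + 1\right)\right) = 19 \left(-68 - 20\right) = 19 \left(-88\right) = -1672$)
$Q{\left(r,F \right)} = 5 F^{2}$ ($Q{\left(r,F \right)} = F^{2} \cdot 5 = 5 F^{2}$)
$V{\left(C \right)} = -1676$ ($V{\left(C \right)} = -4 - 1672 = -1676$)
$f = -1676$
$\sqrt{f + Q{\left(42,-53 \right)}} = \sqrt{-1676 + 5 \left(-53\right)^{2}} = \sqrt{-1676 + 5 \cdot 2809} = \sqrt{-1676 + 14045} = \sqrt{12369}$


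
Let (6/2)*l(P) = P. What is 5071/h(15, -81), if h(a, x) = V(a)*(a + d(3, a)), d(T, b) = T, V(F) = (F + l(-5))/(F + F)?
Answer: 5071/8 ≈ 633.88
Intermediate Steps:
l(P) = P/3
V(F) = (-5/3 + F)/(2*F) (V(F) = (F + (1/3)*(-5))/(F + F) = (F - 5/3)/((2*F)) = (-5/3 + F)*(1/(2*F)) = (-5/3 + F)/(2*F))
h(a, x) = (-5 + 3*a)*(3 + a)/(6*a) (h(a, x) = ((-5 + 3*a)/(6*a))*(a + 3) = ((-5 + 3*a)/(6*a))*(3 + a) = (-5 + 3*a)*(3 + a)/(6*a))
5071/h(15, -81) = 5071/(((1/6)*(-5 + 3*15)*(3 + 15)/15)) = 5071/(((1/6)*(1/15)*(-5 + 45)*18)) = 5071/(((1/6)*(1/15)*40*18)) = 5071/8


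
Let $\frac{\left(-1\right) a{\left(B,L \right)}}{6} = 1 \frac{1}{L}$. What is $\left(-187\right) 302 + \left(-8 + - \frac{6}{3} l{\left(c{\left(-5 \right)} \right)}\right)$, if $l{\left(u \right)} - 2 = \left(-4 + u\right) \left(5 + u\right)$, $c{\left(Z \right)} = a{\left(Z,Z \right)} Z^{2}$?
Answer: $-58306$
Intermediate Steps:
$a{\left(B,L \right)} = - \frac{6}{L}$ ($a{\left(B,L \right)} = - 6 \cdot 1 \frac{1}{L} = - \frac{6}{L}$)
$c{\left(Z \right)} = - 6 Z$ ($c{\left(Z \right)} = - \frac{6}{Z} Z^{2} = - 6 Z$)
$l{\left(u \right)} = 2 + \left(-4 + u\right) \left(5 + u\right)$
$\left(-187\right) 302 + \left(-8 + - \frac{6}{3} l{\left(c{\left(-5 \right)} \right)}\right) = \left(-187\right) 302 + \left(-8 + - \frac{6}{3} \left(-18 - -30 + \left(\left(-6\right) \left(-5\right)\right)^{2}\right)\right) = -56474 + \left(-8 + \left(-6\right) \frac{1}{3} \left(-18 + 30 + 30^{2}\right)\right) = -56474 - \left(8 + 2 \left(-18 + 30 + 900\right)\right) = -56474 - 1832 = -58306$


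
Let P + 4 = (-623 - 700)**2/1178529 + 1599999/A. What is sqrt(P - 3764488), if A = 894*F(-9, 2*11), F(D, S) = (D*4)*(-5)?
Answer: I*sqrt(46432079634124091356288070)/3512016420 ≈ 1940.2*I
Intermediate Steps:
F(D, S) = -20*D (F(D, S) = (4*D)*(-5) = -20*D)
A = 160920 (A = 894*(-20*(-9)) = 894*180 = 160920)
P = 156523624159/21072098520 (P = -4 + ((-623 - 700)**2/1178529 + 1599999/160920) = -4 + ((-1323)**2*(1/1178529) + 1599999*(1/160920)) = -4 + (1750329*(1/1178529) + 533333/53640) = -4 + (583443/392843 + 533333/53640) = -4 + 240812018239/21072098520 = 156523624159/21072098520 ≈ 7.4280)
sqrt(P - 3764488) = sqrt(156523624159/21072098520 - 3764488) = sqrt(-79325505489733601/21072098520) = I*sqrt(46432079634124091356288070)/3512016420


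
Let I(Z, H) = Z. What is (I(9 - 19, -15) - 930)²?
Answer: 883600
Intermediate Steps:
(I(9 - 19, -15) - 930)² = ((9 - 19) - 930)² = (-10 - 930)² = (-940)² = 883600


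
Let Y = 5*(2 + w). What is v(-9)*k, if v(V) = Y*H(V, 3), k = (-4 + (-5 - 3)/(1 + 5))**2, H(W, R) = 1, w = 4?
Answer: 2560/3 ≈ 853.33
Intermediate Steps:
Y = 30 (Y = 5*(2 + 4) = 5*6 = 30)
k = 256/9 (k = (-4 - 8/6)**2 = (-4 - 8*1/6)**2 = (-4 - 4/3)**2 = (-16/3)**2 = 256/9 ≈ 28.444)
v(V) = 30 (v(V) = 30*1 = 30)
v(-9)*k = 30*(256/9) = 2560/3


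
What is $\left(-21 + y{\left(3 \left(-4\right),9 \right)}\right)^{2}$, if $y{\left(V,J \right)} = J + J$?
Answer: $9$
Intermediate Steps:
$y{\left(V,J \right)} = 2 J$
$\left(-21 + y{\left(3 \left(-4\right),9 \right)}\right)^{2} = \left(-21 + 2 \cdot 9\right)^{2} = \left(-21 + 18\right)^{2} = \left(-3\right)^{2} = 9$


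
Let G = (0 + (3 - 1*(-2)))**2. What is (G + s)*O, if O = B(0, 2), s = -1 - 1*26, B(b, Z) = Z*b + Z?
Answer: -4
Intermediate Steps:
B(b, Z) = Z + Z*b
s = -27 (s = -1 - 26 = -27)
O = 2 (O = 2*(1 + 0) = 2*1 = 2)
G = 25 (G = (0 + (3 + 2))**2 = (0 + 5)**2 = 5**2 = 25)
(G + s)*O = (25 - 27)*2 = -2*2 = -4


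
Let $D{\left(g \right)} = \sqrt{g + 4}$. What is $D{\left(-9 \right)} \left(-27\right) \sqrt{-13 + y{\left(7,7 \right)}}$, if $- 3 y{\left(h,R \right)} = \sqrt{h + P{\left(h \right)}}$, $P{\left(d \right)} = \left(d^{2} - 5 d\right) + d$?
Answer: $9 \sqrt{585 + 30 \sqrt{7}} \approx 231.98$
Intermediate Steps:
$P{\left(d \right)} = d^{2} - 4 d$
$D{\left(g \right)} = \sqrt{4 + g}$
$y{\left(h,R \right)} = - \frac{\sqrt{h + h \left(-4 + h\right)}}{3}$
$D{\left(-9 \right)} \left(-27\right) \sqrt{-13 + y{\left(7,7 \right)}} = \sqrt{4 - 9} \left(-27\right) \sqrt{-13 - \frac{\sqrt{7 \left(-3 + 7\right)}}{3}} = \sqrt{-5} \left(-27\right) \sqrt{-13 - \frac{\sqrt{7 \cdot 4}}{3}} = i \sqrt{5} \left(-27\right) \sqrt{-13 - \frac{\sqrt{28}}{3}} = - 27 i \sqrt{5} \sqrt{-13 - \frac{2 \sqrt{7}}{3}}$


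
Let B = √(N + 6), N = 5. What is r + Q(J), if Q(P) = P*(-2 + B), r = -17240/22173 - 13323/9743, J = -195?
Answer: 83788920011/216031539 - 195*√11 ≈ -258.89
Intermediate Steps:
B = √11 (B = √(5 + 6) = √11 ≈ 3.3166)
r = -463380199/216031539 (r = -17240*1/22173 - 13323*1/9743 = -17240/22173 - 13323/9743 = -463380199/216031539 ≈ -2.1450)
Q(P) = P*(-2 + √11)
r + Q(J) = -463380199/216031539 - 195*(-2 + √11) = -463380199/216031539 + (390 - 195*√11) = 83788920011/216031539 - 195*√11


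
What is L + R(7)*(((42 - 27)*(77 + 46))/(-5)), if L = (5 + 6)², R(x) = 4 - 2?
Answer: -617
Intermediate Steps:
R(x) = 2
L = 121 (L = 11² = 121)
L + R(7)*(((42 - 27)*(77 + 46))/(-5)) = 121 + 2*(((42 - 27)*(77 + 46))/(-5)) = 121 + 2*((15*123)*(-⅕)) = 121 + 2*(1845*(-⅕)) = 121 + 2*(-369) = 121 - 738 = -617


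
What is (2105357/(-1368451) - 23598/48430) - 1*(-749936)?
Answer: 24850592825555136/33137040965 ≈ 7.4993e+5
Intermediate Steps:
(2105357/(-1368451) - 23598/48430) - 1*(-749936) = (2105357*(-1/1368451) - 23598*1/48430) + 749936 = (-2105357/1368451 - 11799/24215) + 749936 = -67127573104/33137040965 + 749936 = 24850592825555136/33137040965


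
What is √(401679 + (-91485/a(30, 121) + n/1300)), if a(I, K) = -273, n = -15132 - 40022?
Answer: √332872751302/910 ≈ 634.01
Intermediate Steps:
n = -55154
√(401679 + (-91485/a(30, 121) + n/1300)) = √(401679 + (-91485/(-273) - 55154/1300)) = √(401679 + (-91485*(-1/273) - 55154*1/1300)) = √(401679 + (30495/91 - 27577/650)) = √(401679 + 1331711/4550) = √(1828971161/4550) = √332872751302/910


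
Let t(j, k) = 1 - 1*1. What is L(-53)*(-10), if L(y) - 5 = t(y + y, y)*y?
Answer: -50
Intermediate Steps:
t(j, k) = 0 (t(j, k) = 1 - 1 = 0)
L(y) = 5 (L(y) = 5 + 0*y = 5 + 0 = 5)
L(-53)*(-10) = 5*(-10) = -50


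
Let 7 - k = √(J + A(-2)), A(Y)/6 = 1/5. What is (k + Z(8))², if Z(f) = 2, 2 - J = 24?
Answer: 301/5 - 36*I*√130/5 ≈ 60.2 - 82.093*I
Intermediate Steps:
J = -22 (J = 2 - 1*24 = 2 - 24 = -22)
A(Y) = 6/5
k = 7 - 2*I*√130/5 (k = 7 - √(-22 + 6/5) = 7 - √(-104/5) = 7 - 2*I*√130/5 ≈ 7.0 - 4.5607*I)
(k + Z(8))² = ((7 - 2*I*√130/5) + 2)² = (9 - 2*I*√130/5)²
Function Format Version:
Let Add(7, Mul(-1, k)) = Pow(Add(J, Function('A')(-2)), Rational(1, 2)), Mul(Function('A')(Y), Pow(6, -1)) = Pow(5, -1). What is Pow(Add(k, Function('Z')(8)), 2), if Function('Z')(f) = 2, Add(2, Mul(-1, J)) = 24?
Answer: Add(Rational(301, 5), Mul(Rational(-36, 5), I, Pow(130, Rational(1, 2)))) ≈ Add(60.200, Mul(-82.093, I))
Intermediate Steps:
J = -22 (J = Add(2, Mul(-1, 24)) = Add(2, -24) = -22)
Function('A')(Y) = Rational(6, 5) (Function('A')(Y) = Mul(6, Pow(5, -1)) = Mul(6, Rational(1, 5)) = Rational(6, 5))
k = Add(7, Mul(Rational(-2, 5), I, Pow(130, Rational(1, 2)))) (k = Add(7, Mul(-1, Pow(Add(-22, Rational(6, 5)), Rational(1, 2)))) = Add(7, Mul(-1, Pow(Rational(-104, 5), Rational(1, 2)))) = Add(7, Mul(-1, Mul(Rational(2, 5), I, Pow(130, Rational(1, 2))))) = Add(7, Mul(Rational(-2, 5), I, Pow(130, Rational(1, 2)))) ≈ Add(7.0000, Mul(-4.5607, I)))
Pow(Add(k, Function('Z')(8)), 2) = Pow(Add(Add(7, Mul(Rational(-2, 5), I, Pow(130, Rational(1, 2)))), 2), 2) = Pow(Add(9, Mul(Rational(-2, 5), I, Pow(130, Rational(1, 2)))), 2)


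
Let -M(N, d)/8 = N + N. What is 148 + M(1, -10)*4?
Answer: 84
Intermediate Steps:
M(N, d) = -16*N (M(N, d) = -8*(N + N) = -16*N)
148 + M(1, -10)*4 = 148 - 16*1*4 = 148 - 16*4 = 148 - 64 = 84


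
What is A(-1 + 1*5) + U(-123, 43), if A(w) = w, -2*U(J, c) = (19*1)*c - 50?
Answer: -759/2 ≈ -379.50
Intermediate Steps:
U(J, c) = 25 - 19*c/2 (U(J, c) = -((19*1)*c - 50)/2 = -(19*c - 50)/2 = -(-50 + 19*c)/2 = 25 - 19*c/2)
A(-1 + 1*5) + U(-123, 43) = (-1 + 1*5) + (25 - 19/2*43) = (-1 + 5) + (25 - 817/2) = 4 - 767/2 = -759/2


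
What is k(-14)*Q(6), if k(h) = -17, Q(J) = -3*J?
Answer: 306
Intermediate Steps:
k(-14)*Q(6) = -(-51)*6 = -17*(-18) = 306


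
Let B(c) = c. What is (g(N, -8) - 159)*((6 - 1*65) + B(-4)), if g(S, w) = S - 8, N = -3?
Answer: 10710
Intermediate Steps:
g(S, w) = -8 + S
(g(N, -8) - 159)*((6 - 1*65) + B(-4)) = ((-8 - 3) - 159)*((6 - 1*65) - 4) = (-11 - 159)*((6 - 65) - 4) = -170*(-59 - 4) = -170*(-63) = 10710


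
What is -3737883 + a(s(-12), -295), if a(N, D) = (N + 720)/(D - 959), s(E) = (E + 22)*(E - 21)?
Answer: -781217612/209 ≈ -3.7379e+6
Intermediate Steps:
s(E) = (-21 + E)*(22 + E) (s(E) = (22 + E)*(-21 + E) = (-21 + E)*(22 + E))
a(N, D) = (720 + N)/(-959 + D)
-3737883 + a(s(-12), -295) = -3737883 + (720 + (-462 - 12 + (-12)²))/(-959 - 295) = -3737883 + (720 + (-462 - 12 + 144))/(-1254) = -3737883 - (720 - 330)/1254 = -3737883 - 1/1254*390 = -3737883 - 65/209 = -781217612/209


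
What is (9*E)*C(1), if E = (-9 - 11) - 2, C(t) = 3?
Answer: -594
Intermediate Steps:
E = -22 (E = -20 - 2 = -22)
(9*E)*C(1) = (9*(-22))*3 = -198*3 = -594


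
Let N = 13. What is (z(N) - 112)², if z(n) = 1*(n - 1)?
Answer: 10000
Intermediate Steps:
z(n) = -1 + n (z(n) = 1*(-1 + n) = -1 + n)
(z(N) - 112)² = ((-1 + 13) - 112)² = (12 - 112)² = (-100)² = 10000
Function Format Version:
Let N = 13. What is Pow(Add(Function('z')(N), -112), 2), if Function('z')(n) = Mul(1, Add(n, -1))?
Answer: 10000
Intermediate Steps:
Function('z')(n) = Add(-1, n) (Function('z')(n) = Mul(1, Add(-1, n)) = Add(-1, n))
Pow(Add(Function('z')(N), -112), 2) = Pow(Add(Add(-1, 13), -112), 2) = Pow(Add(12, -112), 2) = Pow(-100, 2) = 10000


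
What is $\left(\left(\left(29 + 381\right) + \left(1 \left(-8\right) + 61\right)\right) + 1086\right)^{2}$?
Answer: $2399401$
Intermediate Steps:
$\left(\left(\left(29 + 381\right) + \left(1 \left(-8\right) + 61\right)\right) + 1086\right)^{2} = \left(\left(410 + \left(-8 + 61\right)\right) + 1086\right)^{2} = \left(\left(410 + 53\right) + 1086\right)^{2} = \left(463 + 1086\right)^{2} = 1549^{2} = 2399401$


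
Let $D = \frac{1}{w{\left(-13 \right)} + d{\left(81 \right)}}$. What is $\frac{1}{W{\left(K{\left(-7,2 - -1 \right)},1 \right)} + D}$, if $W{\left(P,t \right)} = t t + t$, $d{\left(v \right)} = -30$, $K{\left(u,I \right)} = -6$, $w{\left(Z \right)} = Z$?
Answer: $\frac{43}{85} \approx 0.50588$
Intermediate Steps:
$W{\left(P,t \right)} = t + t^{2}$ ($W{\left(P,t \right)} = t^{2} + t = t + t^{2}$)
$D = - \frac{1}{43}$ ($D = \frac{1}{-13 - 30} = \frac{1}{-43} = - \frac{1}{43} \approx -0.023256$)
$\frac{1}{W{\left(K{\left(-7,2 - -1 \right)},1 \right)} + D} = \frac{1}{1 \left(1 + 1\right) - \frac{1}{43}} = \frac{1}{1 \cdot 2 - \frac{1}{43}} = \frac{1}{2 - \frac{1}{43}} = \frac{1}{\frac{85}{43}} = \frac{43}{85}$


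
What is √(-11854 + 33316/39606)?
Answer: 2*I*√1162080160878/19803 ≈ 108.87*I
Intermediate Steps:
√(-11854 + 33316/39606) = √(-11854 + 33316*(1/39606)) = √(-11854 + 16658/19803) = √(-234728104/19803) = 2*I*√1162080160878/19803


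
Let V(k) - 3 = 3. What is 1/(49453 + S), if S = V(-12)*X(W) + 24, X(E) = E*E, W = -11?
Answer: 1/50203 ≈ 1.9919e-5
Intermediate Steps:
X(E) = E²
V(k) = 6 (V(k) = 3 + 3 = 6)
S = 750 (S = 6*(-11)² + 24 = 6*121 + 24 = 726 + 24 = 750)
1/(49453 + S) = 1/(49453 + 750) = 1/50203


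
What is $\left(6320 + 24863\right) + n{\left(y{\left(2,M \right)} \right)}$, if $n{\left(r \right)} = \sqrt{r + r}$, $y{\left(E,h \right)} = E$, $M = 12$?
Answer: $31185$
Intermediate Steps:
$n{\left(r \right)} = \sqrt{2} \sqrt{r}$ ($n{\left(r \right)} = \sqrt{2 r} = \sqrt{2} \sqrt{r}$)
$\left(6320 + 24863\right) + n{\left(y{\left(2,M \right)} \right)} = \left(6320 + 24863\right) + \sqrt{2} \sqrt{2} = 31183 + 2 = 31185$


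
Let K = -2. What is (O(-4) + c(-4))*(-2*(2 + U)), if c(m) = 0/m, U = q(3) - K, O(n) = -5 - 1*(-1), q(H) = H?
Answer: 56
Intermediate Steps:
O(n) = -4 (O(n) = -5 + 1 = -4)
U = 5 (U = 3 - 1*(-2) = 3 + 2 = 5)
c(m) = 0
(O(-4) + c(-4))*(-2*(2 + U)) = (-4 + 0)*(-2*(2 + 5)) = -(-8)*7 = -4*(-14) = 56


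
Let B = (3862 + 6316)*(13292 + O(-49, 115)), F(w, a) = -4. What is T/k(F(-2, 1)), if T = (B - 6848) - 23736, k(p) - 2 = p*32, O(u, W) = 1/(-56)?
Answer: -541020841/504 ≈ -1.0735e+6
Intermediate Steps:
O(u, W) = -1/56
B = 541143177/4 (B = (3862 + 6316)*(13292 - 1/56) = 10178*(744351/56) = 541143177/4 ≈ 1.3529e+8)
k(p) = 2 + 32*p (k(p) = 2 + p*32 = 2 + 32*p)
T = 541020841/4 (T = (541143177/4 - 6848) - 23736 = 541115785/4 - 23736 = 541020841/4 ≈ 1.3526e+8)
T/k(F(-2, 1)) = 541020841/(4*(2 + 32*(-4))) = 541020841/(4*(2 - 128)) = (541020841/4)/(-126) = (541020841/4)*(-1/126) = -541020841/504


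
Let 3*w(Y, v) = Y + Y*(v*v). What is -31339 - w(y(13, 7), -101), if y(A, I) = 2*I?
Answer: -236845/3 ≈ -78948.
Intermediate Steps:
w(Y, v) = Y/3 + Y*v**2/3 (w(Y, v) = (Y + Y*(v*v))/3 = (Y + Y*v**2)/3 = Y/3 + Y*v**2/3)
-31339 - w(y(13, 7), -101) = -31339 - 2*7*(1 + (-101)**2)/3 = -31339 - 14*(1 + 10201)/3 = -31339 - 14*10202/3 = -31339 - 1*142828/3 = -31339 - 142828/3 = -236845/3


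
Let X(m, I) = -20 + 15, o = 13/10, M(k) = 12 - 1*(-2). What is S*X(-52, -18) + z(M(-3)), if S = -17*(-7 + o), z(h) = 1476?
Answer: 1983/2 ≈ 991.50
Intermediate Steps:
M(k) = 14 (M(k) = 12 + 2 = 14)
o = 13/10 (o = 13*(1/10) = 13/10 ≈ 1.3000)
X(m, I) = -5
S = 969/10 (S = -17*(-7 + 13/10) = -17*(-57/10) = 969/10 ≈ 96.900)
S*X(-52, -18) + z(M(-3)) = (969/10)*(-5) + 1476 = -969/2 + 1476 = 1983/2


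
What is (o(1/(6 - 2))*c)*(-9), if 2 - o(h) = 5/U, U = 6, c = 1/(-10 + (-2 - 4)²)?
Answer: -21/52 ≈ -0.40385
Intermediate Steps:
c = 1/26 (c = 1/(-10 + (-6)²) = 1/(-10 + 36) = 1/26 ≈ 0.038462)
o(h) = 7/6 (o(h) = 2 - 5/6 = 2 - 1*⅚ = 2 - ⅚ = 7/6)
(o(1/(6 - 2))*c)*(-9) = ((7/6)*(1/26))*(-9) = (7/156)*(-9) = -21/52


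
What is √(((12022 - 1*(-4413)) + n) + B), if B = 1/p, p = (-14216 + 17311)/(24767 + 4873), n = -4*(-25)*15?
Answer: √6875661967/619 ≈ 133.96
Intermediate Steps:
n = 1500 (n = 100*15 = 1500)
p = 619/5928 (p = 3095/29640 = 3095*(1/29640) = 619/5928 ≈ 0.10442)
B = 5928/619 (B = 1/(619/5928) = 5928/619 ≈ 9.5767)
√(((12022 - 1*(-4413)) + n) + B) = √(((12022 - 1*(-4413)) + 1500) + 5928/619) = √(((12022 + 4413) + 1500) + 5928/619) = √((16435 + 1500) + 5928/619) = √(17935 + 5928/619) = √(11107693/619) = √6875661967/619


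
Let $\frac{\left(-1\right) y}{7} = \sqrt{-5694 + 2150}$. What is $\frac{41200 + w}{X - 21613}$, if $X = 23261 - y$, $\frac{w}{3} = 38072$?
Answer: $\frac{32015696}{361195} - \frac{271978 i \sqrt{886}}{361195} \approx 88.638 - 22.413 i$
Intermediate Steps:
$w = 114216$ ($w = 3 \cdot 38072 = 114216$)
$y = - 14 i \sqrt{886}$ ($y = - 7 \sqrt{-5694 + 2150} = - 7 \sqrt{-3544} = - 7 \cdot 2 i \sqrt{886} = - 14 i \sqrt{886} \approx - 416.72 i$)
$X = 23261 + 14 i \sqrt{886}$ ($X = 23261 - - 14 i \sqrt{886} = 23261 + 14 i \sqrt{886} \approx 23261.0 + 416.72 i$)
$\frac{41200 + w}{X - 21613} = \frac{41200 + 114216}{\left(23261 + 14 i \sqrt{886}\right) - 21613} = \frac{155416}{1648 + 14 i \sqrt{886}}$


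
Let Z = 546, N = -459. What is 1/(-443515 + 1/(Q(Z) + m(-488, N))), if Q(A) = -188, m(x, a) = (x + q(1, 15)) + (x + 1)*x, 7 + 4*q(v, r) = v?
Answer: -473957/210207038853 ≈ -2.2547e-6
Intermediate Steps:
q(v, r) = -7/4 + v/4
m(x, a) = -3/2 + x + x*(1 + x) (m(x, a) = (x + (-7/4 + (¼)*1)) + (x + 1)*x = (x + (-7/4 + ¼)) + (1 + x)*x = (x - 3/2) + x*(1 + x) = (-3/2 + x) + x*(1 + x) = -3/2 + x + x*(1 + x))
1/(-443515 + 1/(Q(Z) + m(-488, N))) = 1/(-443515 + 1/(-188 + (-3/2 + (-488)² + 2*(-488)))) = 1/(-443515 + 1/(-188 + (-3/2 + 238144 - 976))) = 1/(-443515 + 1/(-188 + 474333/2)) = 1/(-443515 + 1/(473957/2)) = 1/(-443515 + 2/473957) = 1/(-210207038853/473957) = -473957/210207038853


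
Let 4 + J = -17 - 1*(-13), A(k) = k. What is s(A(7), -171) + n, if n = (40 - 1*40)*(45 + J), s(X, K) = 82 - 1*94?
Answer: -12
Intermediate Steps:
J = -8 (J = -4 + (-17 - 1*(-13)) = -4 + (-17 + 13) = -4 - 4 = -8)
s(X, K) = -12 (s(X, K) = 82 - 94 = -12)
n = 0 (n = (40 - 1*40)*(45 - 8) = (40 - 40)*37 = 0*37 = 0)
s(A(7), -171) + n = -12 + 0 = -12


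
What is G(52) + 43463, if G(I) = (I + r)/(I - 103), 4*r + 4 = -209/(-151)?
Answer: 1338803239/30804 ≈ 43462.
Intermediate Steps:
r = -395/604 (r = -1 + (-209/(-151))/4 = -1 + (-209*(-1/151))/4 = -1 + (¼)*(209/151) = -1 + 209/604 = -395/604 ≈ -0.65397)
G(I) = (-395/604 + I)/(-103 + I) (G(I) = (I - 395/604)/(I - 103) = (-395/604 + I)/(-103 + I))
G(52) + 43463 = (-395/604 + 52)/(-103 + 52) + 43463 = (31013/604)/(-51) + 43463 = -1/51*31013/604 + 43463 = -31013/30804 + 43463 = 1338803239/30804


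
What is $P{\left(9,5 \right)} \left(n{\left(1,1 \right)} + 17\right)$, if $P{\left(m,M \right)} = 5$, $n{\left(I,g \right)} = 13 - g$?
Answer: $145$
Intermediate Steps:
$P{\left(9,5 \right)} \left(n{\left(1,1 \right)} + 17\right) = 5 \left(\left(13 - 1\right) + 17\right) = 5 \left(12 + 17\right) = 5 \cdot 29 = 145$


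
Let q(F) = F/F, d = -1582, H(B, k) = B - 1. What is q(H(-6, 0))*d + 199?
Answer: -1383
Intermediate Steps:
H(B, k) = -1 + B
q(F) = 1
q(H(-6, 0))*d + 199 = 1*(-1582) + 199 = -1582 + 199 = -1383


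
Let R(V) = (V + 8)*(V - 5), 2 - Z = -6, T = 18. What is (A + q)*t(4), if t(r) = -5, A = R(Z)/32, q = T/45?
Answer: -19/2 ≈ -9.5000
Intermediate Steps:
Z = 8 (Z = 2 - 1*(-6) = 2 + 6 = 8)
R(V) = (-5 + V)*(8 + V) (R(V) = (8 + V)*(-5 + V) = (-5 + V)*(8 + V))
q = ⅖ (q = 18/45 = 18*(1/45) = ⅖ ≈ 0.40000)
A = 3/2 (A = (-40 + 8² + 3*8)/32 = (-40 + 64 + 24)*(1/32) = 48*(1/32) = 3/2 ≈ 1.5000)
(A + q)*t(4) = (3/2 + ⅖)*(-5) = (19/10)*(-5) = -19/2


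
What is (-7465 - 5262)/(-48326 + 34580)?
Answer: 12727/13746 ≈ 0.92587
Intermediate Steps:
(-7465 - 5262)/(-48326 + 34580) = -12727/(-13746) = -12727*(-1/13746) = 12727/13746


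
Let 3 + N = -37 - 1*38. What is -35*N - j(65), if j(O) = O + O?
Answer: 2600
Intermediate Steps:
j(O) = 2*O
N = -78 (N = -3 + (-37 - 1*38) = -3 + (-37 - 38) = -3 - 75 = -78)
-35*N - j(65) = -35*(-78) - 2*65 = 2730 - 1*130 = 2730 - 130 = 2600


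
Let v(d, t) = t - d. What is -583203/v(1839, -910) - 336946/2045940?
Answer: 596136040633/2812144530 ≈ 211.99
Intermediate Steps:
-583203/v(1839, -910) - 336946/2045940 = -583203/(-910 - 1*1839) - 336946/2045940 = -583203/(-910 - 1839) - 336946*1/2045940 = -583203/(-2749) - 168473/1022970 = -583203*(-1/2749) - 168473/1022970 = 583203/2749 - 168473/1022970 = 596136040633/2812144530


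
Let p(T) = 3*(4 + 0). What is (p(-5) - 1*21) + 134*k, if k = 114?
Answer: 15267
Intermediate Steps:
p(T) = 12 (p(T) = 3*4 = 12)
(p(-5) - 1*21) + 134*k = (12 - 1*21) + 134*114 = (12 - 21) + 15276 = -9 + 15276 = 15267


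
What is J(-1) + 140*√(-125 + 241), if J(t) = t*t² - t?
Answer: 280*√29 ≈ 1507.8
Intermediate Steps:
J(t) = t³ - t
J(-1) + 140*√(-125 + 241) = ((-1)³ - 1*(-1)) + 140*√(-125 + 241) = (-1 + 1) + 140*√116 = 0 + 140*(2*√29) = 0 + 280*√29 = 280*√29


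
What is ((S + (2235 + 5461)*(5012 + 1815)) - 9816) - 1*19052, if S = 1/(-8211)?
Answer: 431173765763/8211 ≈ 5.2512e+7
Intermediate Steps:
S = -1/8211 ≈ -0.00012179
((S + (2235 + 5461)*(5012 + 1815)) - 9816) - 1*19052 = ((-1/8211 + (2235 + 5461)*(5012 + 1815)) - 9816) - 1*19052 = ((-1/8211 + 7696*6827) - 9816) - 19052 = ((-1/8211 + 52540592) - 9816) - 19052 = (431410800911/8211 - 9816) - 19052 = 431330201735/8211 - 19052 = 431173765763/8211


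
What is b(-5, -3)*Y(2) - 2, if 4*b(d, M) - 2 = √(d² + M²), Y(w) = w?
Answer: -1 + √34/2 ≈ 1.9155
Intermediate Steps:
b(d, M) = ½ + √(M² + d²)/4 (b(d, M) = ½ + √(d² + M²)/4 = ½ + √(M² + d²)/4)
b(-5, -3)*Y(2) - 2 = (½ + √((-3)² + (-5)²)/4)*2 - 2 = (½ + √(9 + 25)/4)*2 - 2 = (½ + √34/4)*2 - 2 = (1 + √34/2) - 2 = -1 + √34/2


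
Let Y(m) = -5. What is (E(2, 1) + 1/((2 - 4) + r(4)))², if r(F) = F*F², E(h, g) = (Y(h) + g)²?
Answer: 986049/3844 ≈ 256.52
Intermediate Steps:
E(h, g) = (-5 + g)²
r(F) = F³
(E(2, 1) + 1/((2 - 4) + r(4)))² = ((-5 + 1)² + 1/((2 - 4) + 4³))² = ((-4)² + 1/(-2 + 64))² = (16 + 1/62)² = (993/62)² = 986049/3844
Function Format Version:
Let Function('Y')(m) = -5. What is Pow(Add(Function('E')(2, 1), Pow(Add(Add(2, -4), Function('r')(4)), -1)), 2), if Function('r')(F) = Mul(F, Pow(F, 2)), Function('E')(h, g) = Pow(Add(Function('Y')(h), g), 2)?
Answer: Rational(986049, 3844) ≈ 256.52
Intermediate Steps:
Function('E')(h, g) = Pow(Add(-5, g), 2)
Function('r')(F) = Pow(F, 3)
Pow(Add(Function('E')(2, 1), Pow(Add(Add(2, -4), Function('r')(4)), -1)), 2) = Pow(Add(Pow(Add(-5, 1), 2), Pow(Add(Add(2, -4), Pow(4, 3)), -1)), 2) = Pow(Add(Pow(-4, 2), Pow(Add(-2, 64), -1)), 2) = Pow(Add(16, Pow(62, -1)), 2) = Pow(Add(16, Rational(1, 62)), 2) = Pow(Rational(993, 62), 2) = Rational(986049, 3844)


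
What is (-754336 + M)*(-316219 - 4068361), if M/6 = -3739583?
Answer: 101686451519720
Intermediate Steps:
M = -22437498 (M = 6*(-3739583) = -22437498)
(-754336 + M)*(-316219 - 4068361) = (-754336 - 22437498)*(-316219 - 4068361) = -23191834*(-4384580) = 101686451519720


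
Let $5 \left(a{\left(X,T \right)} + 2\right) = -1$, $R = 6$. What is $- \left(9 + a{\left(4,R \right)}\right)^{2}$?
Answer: $- \frac{1156}{25} \approx -46.24$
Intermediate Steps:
$a{\left(X,T \right)} = - \frac{11}{5}$ ($a{\left(X,T \right)} = -2 + \frac{1}{5} \left(-1\right) = -2 - \frac{1}{5} = - \frac{11}{5}$)
$- \left(9 + a{\left(4,R \right)}\right)^{2} = - \left(9 - \frac{11}{5}\right)^{2} = - \left(\frac{34}{5}\right)^{2} = \left(-1\right) \frac{1156}{25} = - \frac{1156}{25}$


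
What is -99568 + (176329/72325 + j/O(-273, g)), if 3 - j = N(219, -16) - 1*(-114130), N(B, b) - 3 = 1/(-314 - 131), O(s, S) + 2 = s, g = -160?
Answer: -3191123071308/32184625 ≈ -99151.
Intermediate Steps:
O(s, S) = -2 + s
N(B, b) = 1334/445 (N(B, b) = 3 + 1/(-314 - 131) = 3 + 1/(-445) = 3 - 1/445 = 1334/445)
j = -50787849/445 (j = 3 - (1334/445 - 1*(-114130)) = 3 - (1334/445 + 114130) = 3 - 1*50789184/445 = 3 - 50789184/445 = -50787849/445 ≈ -1.1413e+5)
-99568 + (176329/72325 + j/O(-273, g)) = -99568 + (176329/72325 - 50787849/(445*(-2 - 273))) = -99568 + (176329*(1/72325) - 50787849/445/(-275)) = -99568 + (176329/72325 - 50787849/445*(-1/275)) = -99568 + (176329/72325 + 50787849/122375) = -99568 + 13435670692/32184625 = -3191123071308/32184625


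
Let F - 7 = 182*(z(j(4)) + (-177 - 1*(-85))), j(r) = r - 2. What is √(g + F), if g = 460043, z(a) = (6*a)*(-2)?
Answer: √438938 ≈ 662.52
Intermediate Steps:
j(r) = -2 + r
z(a) = -12*a
F = -21105 (F = 7 + 182*(-12*(-2 + 4) + (-177 - 1*(-85))) = 7 + 182*(-12*2 + (-177 + 85)) = 7 + 182*(-24 - 92) = 7 + 182*(-116) = 7 - 21112 = -21105)
√(g + F) = √(460043 - 21105) = √438938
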